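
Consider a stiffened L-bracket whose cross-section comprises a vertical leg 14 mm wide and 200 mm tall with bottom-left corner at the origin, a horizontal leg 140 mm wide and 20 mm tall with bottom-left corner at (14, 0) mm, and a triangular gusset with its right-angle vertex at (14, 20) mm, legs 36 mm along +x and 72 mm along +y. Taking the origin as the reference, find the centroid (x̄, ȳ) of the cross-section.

vertical leg: A = 14 × 200 = 2800.00, centroid at (7.00, 100.00).
horizontal leg: A = 140 × 20 = 2800.00, centroid at (84.00, 10.00).
gusset: A = ½·36·72 = 1296.00, centroid at (26.00, 44.00).
ΣA = 6896.00 mm², ΣAx̄ = 288496.00 mm³, ΣAȳ = 365024.00 mm³.
x̄ = 288496.00/6896.00 = 41.84 mm; ȳ = 365024.00/6896.00 = 52.93 mm.

x̄ = 41.84 mm, ȳ = 52.93 mm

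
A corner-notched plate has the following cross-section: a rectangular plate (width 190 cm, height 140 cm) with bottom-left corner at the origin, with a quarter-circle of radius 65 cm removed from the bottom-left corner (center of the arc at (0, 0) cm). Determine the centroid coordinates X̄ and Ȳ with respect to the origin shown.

X̄ = 104.61 cm, Ȳ = 76.05 cm

Part | A | x̄ᵢ | ȳᵢ | A·x̄ᵢ | A·ȳᵢ
plate | 26600.00 | 95.00 | 70.00 | 2527000.00 | 1862000.00
removed quarter-circle | -3318.31 | 27.59 | 27.59 | -91541.67 | -91541.67
Σ | 23281.69 |  |  | 2435458.33 | 1770458.33
X̄ = 2435458.33 / 23281.69 = 104.61 cm
Ȳ = 1770458.33 / 23281.69 = 76.05 cm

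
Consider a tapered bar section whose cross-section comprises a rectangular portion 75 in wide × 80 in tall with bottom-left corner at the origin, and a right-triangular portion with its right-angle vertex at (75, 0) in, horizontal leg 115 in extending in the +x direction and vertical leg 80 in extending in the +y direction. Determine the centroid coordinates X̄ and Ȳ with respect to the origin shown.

rectangular portion: A = 75 × 80 = 6000.00, centroid at (37.50, 40.00).
triangular portion: A = ½·115·80 = 4600.00, centroid at (113.33, 26.67).
ΣA = 10600.00 in²
ΣAX̄ = (6000.00)(37.50) + (4600.00)(113.33) = 746333.33 in³
ΣAȲ = (6000.00)(40.00) + (4600.00)(26.67) = 362666.67 in³
X̄ = 746333.33 / 10600.00 = 70.41 in
Ȳ = 362666.67 / 10600.00 = 34.21 in

X̄ = 70.41 in, Ȳ = 34.21 in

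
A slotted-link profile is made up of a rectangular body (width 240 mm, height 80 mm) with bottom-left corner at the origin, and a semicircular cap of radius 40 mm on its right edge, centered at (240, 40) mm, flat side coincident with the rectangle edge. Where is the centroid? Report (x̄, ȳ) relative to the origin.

x̄ = 135.85 mm, ȳ = 40.00 mm

rectangular body: A = 240 × 80 = 19200.00, centroid at (120.00, 40.00).
semicircular end: A = ½π·40² = 2513.27, centroid at (256.98, 40.00).
ΣA = 21713.27 mm²
ΣAx̄ = (19200.00)(120.00) + (2513.27)(256.98) = 2949852.46 mm³
ΣAȳ = (19200.00)(40.00) + (2513.27)(40.00) = 868530.96 mm³
x̄ = 2949852.46 / 21713.27 = 135.85 mm
ȳ = 868530.96 / 21713.27 = 40.00 mm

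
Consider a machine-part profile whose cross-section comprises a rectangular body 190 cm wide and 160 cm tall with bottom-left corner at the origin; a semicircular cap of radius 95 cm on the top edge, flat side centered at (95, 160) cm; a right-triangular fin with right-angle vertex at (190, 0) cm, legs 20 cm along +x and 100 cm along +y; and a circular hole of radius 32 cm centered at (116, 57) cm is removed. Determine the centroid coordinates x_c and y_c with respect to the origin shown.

Part | A | x̄ᵢ | ȳᵢ | A·x̄ᵢ | A·ȳᵢ
rectangular body | 30400.00 | 95.00 | 80.00 | 2888000.00 | 2432000.00
semicircular top | 14176.44 | 95.00 | 200.32 | 1346761.50 | 2839813.23
triangular fin | 1000.00 | 196.67 | 33.33 | 196666.67 | 33333.33
hole | -3216.99 | 116.00 | 57.00 | -373170.94 | -183368.48
Σ | 42359.45 |  |  | 4058257.23 | 5121778.08
x_c = 4058257.23 / 42359.45 = 95.81 cm
y_c = 5121778.08 / 42359.45 = 120.91 cm

x_c = 95.81 cm, y_c = 120.91 cm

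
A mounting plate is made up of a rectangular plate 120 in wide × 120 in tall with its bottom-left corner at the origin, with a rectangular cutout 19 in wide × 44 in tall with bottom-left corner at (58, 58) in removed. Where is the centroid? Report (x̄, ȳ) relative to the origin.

x̄ = 59.54 in, ȳ = 58.77 in

plate: A = 120 × 120 = 14400.00, centroid at (60.00, 60.00).
hole: A = −(19 × 44) = -836.00, centroid at (67.50, 80.00).
ΣA = 13564.00 in², ΣAx̄ = 807570.00 in³, ΣAȳ = 797120.00 in³.
x̄ = 807570.00/13564.00 = 59.54 in; ȳ = 797120.00/13564.00 = 58.77 in.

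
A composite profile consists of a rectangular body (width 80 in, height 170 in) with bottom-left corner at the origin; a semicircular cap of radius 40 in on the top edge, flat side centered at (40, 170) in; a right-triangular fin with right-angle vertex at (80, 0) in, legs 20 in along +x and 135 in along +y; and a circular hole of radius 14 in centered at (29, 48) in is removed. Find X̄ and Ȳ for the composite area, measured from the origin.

X̄ = 44.14 in, Ȳ = 98.36 in

rectangular body: A = 80 × 170 = 13600.00, centroid at (40.00, 85.00).
semicircular top: A = ½π·40² = 2513.27, centroid at (40.00, 186.98).
triangular fin: A = ½·20·135 = 1350.00, centroid at (86.67, 45.00).
hole: A = −π·14² = -615.75, centroid at (29.00, 48.00).
ΣA = 16847.52 in², ΣAX̄ = 743674.15 in³, ΣAȲ = 1657117.16 in³.
X̄ = 743674.15/16847.52 = 44.14 in; Ȳ = 1657117.16/16847.52 = 98.36 in.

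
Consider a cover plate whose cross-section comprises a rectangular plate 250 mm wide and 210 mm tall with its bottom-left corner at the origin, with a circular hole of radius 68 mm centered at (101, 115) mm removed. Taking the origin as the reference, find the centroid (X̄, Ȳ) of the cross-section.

plate: A = 250 × 210 = 52500.00, centroid at (125.00, 105.00).
hole: A = −π·68² = -14526.72, centroid at (101.00, 115.00).
ΣA = 37973.28 mm², ΣAX̄ = 5095300.83 mm³, ΣAȲ = 3841926.69 mm³.
X̄ = 5095300.83/37973.28 = 134.18 mm; Ȳ = 3841926.69/37973.28 = 101.17 mm.

X̄ = 134.18 mm, Ȳ = 101.17 mm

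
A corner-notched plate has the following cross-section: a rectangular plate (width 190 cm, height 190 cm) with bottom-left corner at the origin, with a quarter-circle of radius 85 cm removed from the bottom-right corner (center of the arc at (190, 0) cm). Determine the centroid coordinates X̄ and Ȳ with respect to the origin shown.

X̄ = 84.01 cm, Ȳ = 105.99 cm

plate: A = 190 × 190 = 36100.00, centroid at (95.00, 95.00).
removed quarter-circle: A = −¼π·85² = -5674.50, centroid at (153.92, 36.08).
ΣA = 30425.50 cm², ΣAX̄ = 2556053.00 cm³, ΣAȲ = 3224791.67 cm³.
X̄ = 2556053.00/30425.50 = 84.01 cm; Ȳ = 3224791.67/30425.50 = 105.99 cm.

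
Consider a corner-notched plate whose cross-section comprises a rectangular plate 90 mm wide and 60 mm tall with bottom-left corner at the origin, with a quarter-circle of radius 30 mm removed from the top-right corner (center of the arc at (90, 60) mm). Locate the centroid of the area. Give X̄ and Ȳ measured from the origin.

plate: A = 90 × 60 = 5400.00, centroid at (45.00, 30.00).
removed quarter-circle: A = −¼π·30² = -706.86, centroid at (77.27, 47.27).
ΣA = 4693.14 mm², ΣAX̄ = 188382.75 mm³, ΣAȲ = 128588.50 mm³.
X̄ = 188382.75/4693.14 = 40.14 mm; Ȳ = 128588.50/4693.14 = 27.40 mm.

X̄ = 40.14 mm, Ȳ = 27.40 mm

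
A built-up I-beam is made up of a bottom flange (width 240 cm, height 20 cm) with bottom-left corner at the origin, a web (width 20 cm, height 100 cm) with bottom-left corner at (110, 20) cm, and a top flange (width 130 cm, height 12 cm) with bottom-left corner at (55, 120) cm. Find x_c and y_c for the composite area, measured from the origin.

x_c = 120.00 cm, y_c = 46.00 cm

bottom flange: A = 240 × 20 = 4800.00, centroid at (120.00, 10.00).
web: A = 20 × 100 = 2000.00, centroid at (120.00, 70.00).
top flange: A = 130 × 12 = 1560.00, centroid at (120.00, 126.00).
ΣA = 8360.00 cm², ΣAx_c = 1003200.00 cm³, ΣAy_c = 384560.00 cm³.
x_c = 1003200.00/8360.00 = 120.00 cm; y_c = 384560.00/8360.00 = 46.00 cm.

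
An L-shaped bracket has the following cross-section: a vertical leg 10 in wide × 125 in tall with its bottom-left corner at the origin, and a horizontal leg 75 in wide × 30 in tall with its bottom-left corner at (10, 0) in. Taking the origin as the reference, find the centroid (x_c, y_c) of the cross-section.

x_c = 32.32 in, y_c = 31.96 in

Part | A | x̄ᵢ | ȳᵢ | A·x̄ᵢ | A·ȳᵢ
vertical leg | 1250.00 | 5.00 | 62.50 | 6250.00 | 78125.00
horizontal leg | 2250.00 | 47.50 | 15.00 | 106875.00 | 33750.00
Σ | 3500.00 |  |  | 113125.00 | 111875.00
x_c = 113125.00 / 3500.00 = 32.32 in
y_c = 111875.00 / 3500.00 = 31.96 in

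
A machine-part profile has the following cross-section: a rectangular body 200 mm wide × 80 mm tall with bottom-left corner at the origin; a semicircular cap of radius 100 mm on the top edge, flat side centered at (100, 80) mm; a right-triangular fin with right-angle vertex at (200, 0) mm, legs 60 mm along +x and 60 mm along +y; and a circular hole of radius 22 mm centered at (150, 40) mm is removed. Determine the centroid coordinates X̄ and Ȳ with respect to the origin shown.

rectangular body: A = 200 × 80 = 16000.00, centroid at (100.00, 40.00).
semicircular top: A = ½π·100² = 15707.96, centroid at (100.00, 122.44).
triangular fin: A = ½·60·60 = 1800.00, centroid at (220.00, 20.00).
hole: A = −π·22² = -1520.53, centroid at (150.00, 40.00).
ΣA = 31987.43 mm²
ΣAX̄ = (16000.00)(100.00) + (15707.96)(100.00) + (1800.00)(220.00) + (-1520.53)(150.00) = 3338716.70 mm³
ΣAȲ = (16000.00)(40.00) + (15707.96)(122.44) + (1800.00)(20.00) + (-1520.53)(40.00) = 2538482.49 mm³
X̄ = 3338716.70 / 31987.43 = 104.38 mm
Ȳ = 2538482.49 / 31987.43 = 79.36 mm

X̄ = 104.38 mm, Ȳ = 79.36 mm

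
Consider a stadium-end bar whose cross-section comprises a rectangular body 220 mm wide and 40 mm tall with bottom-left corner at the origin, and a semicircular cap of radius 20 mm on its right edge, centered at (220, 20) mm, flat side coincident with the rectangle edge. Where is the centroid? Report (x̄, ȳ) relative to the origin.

rectangular body: A = 220 × 40 = 8800.00, centroid at (110.00, 20.00).
semicircular end: A = ½π·20² = 628.32, centroid at (228.49, 20.00).
ΣA = 9428.32 mm²
ΣAx̄ = (8800.00)(110.00) + (628.32)(228.49) = 1111563.41 mm³
ΣAȳ = (8800.00)(20.00) + (628.32)(20.00) = 188566.37 mm³
x̄ = 1111563.41 / 9428.32 = 117.90 mm
ȳ = 188566.37 / 9428.32 = 20.00 mm

x̄ = 117.90 mm, ȳ = 20.00 mm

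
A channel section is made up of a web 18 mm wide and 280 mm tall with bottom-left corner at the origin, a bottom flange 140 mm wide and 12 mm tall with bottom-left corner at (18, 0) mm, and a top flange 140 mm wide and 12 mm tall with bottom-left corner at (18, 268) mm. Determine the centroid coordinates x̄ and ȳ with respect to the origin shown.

x̄ = 40.60 mm, ȳ = 140.00 mm

web: A = 18 × 280 = 5040.00, centroid at (9.00, 140.00).
bottom flange: A = 140 × 12 = 1680.00, centroid at (88.00, 6.00).
top flange: A = 140 × 12 = 1680.00, centroid at (88.00, 274.00).
ΣA = 8400.00 mm²
ΣAx̄ = (5040.00)(9.00) + (1680.00)(88.00) + (1680.00)(88.00) = 341040.00 mm³
ΣAȳ = (5040.00)(140.00) + (1680.00)(6.00) + (1680.00)(274.00) = 1176000.00 mm³
x̄ = 341040.00 / 8400.00 = 40.60 mm
ȳ = 1176000.00 / 8400.00 = 140.00 mm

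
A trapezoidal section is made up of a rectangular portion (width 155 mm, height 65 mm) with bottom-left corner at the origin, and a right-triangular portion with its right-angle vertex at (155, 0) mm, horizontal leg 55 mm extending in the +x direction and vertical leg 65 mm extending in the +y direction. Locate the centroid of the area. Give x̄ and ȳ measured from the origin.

x̄ = 91.94 mm, ȳ = 30.87 mm

Part | A | x̄ᵢ | ȳᵢ | A·x̄ᵢ | A·ȳᵢ
rectangular portion | 10075.00 | 77.50 | 32.50 | 780812.50 | 327437.50
triangular portion | 1787.50 | 173.33 | 21.67 | 309833.33 | 38729.17
Σ | 11862.50 |  |  | 1090645.83 | 366166.67
x̄ = 1090645.83 / 11862.50 = 91.94 mm
ȳ = 366166.67 / 11862.50 = 30.87 mm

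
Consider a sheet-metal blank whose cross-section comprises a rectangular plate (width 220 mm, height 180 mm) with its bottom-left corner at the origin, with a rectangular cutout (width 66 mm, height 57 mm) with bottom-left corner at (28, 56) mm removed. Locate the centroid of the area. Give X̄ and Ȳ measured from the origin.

X̄ = 115.14 mm, Ȳ = 90.58 mm

Part | A | x̄ᵢ | ȳᵢ | A·x̄ᵢ | A·ȳᵢ
plate | 39600.00 | 110.00 | 90.00 | 4356000.00 | 3564000.00
hole | -3762.00 | 61.00 | 84.50 | -229482.00 | -317889.00
Σ | 35838.00 |  |  | 4126518.00 | 3246111.00
X̄ = 4126518.00 / 35838.00 = 115.14 mm
Ȳ = 3246111.00 / 35838.00 = 90.58 mm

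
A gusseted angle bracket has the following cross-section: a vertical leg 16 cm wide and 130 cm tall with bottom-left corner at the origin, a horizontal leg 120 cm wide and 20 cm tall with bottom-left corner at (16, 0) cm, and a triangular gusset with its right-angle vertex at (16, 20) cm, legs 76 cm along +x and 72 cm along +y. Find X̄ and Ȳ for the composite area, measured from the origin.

X̄ = 43.25 cm, Ȳ = 38.75 cm

vertical leg: A = 16 × 130 = 2080.00, centroid at (8.00, 65.00).
horizontal leg: A = 120 × 20 = 2400.00, centroid at (76.00, 10.00).
gusset: A = ½·76·72 = 2736.00, centroid at (41.33, 44.00).
ΣA = 7216.00 cm², ΣAX̄ = 312128.00 cm³, ΣAȲ = 279584.00 cm³.
X̄ = 312128.00/7216.00 = 43.25 cm; Ȳ = 279584.00/7216.00 = 38.75 cm.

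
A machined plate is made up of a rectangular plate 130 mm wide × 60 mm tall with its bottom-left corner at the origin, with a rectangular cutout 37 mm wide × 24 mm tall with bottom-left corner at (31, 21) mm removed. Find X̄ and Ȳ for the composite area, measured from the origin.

X̄ = 66.99 mm, Ȳ = 29.61 mm

Part | A | x̄ᵢ | ȳᵢ | A·x̄ᵢ | A·ȳᵢ
plate | 7800.00 | 65.00 | 30.00 | 507000.00 | 234000.00
hole | -888.00 | 49.50 | 33.00 | -43956.00 | -29304.00
Σ | 6912.00 |  |  | 463044.00 | 204696.00
X̄ = 463044.00 / 6912.00 = 66.99 mm
Ȳ = 204696.00 / 6912.00 = 29.61 mm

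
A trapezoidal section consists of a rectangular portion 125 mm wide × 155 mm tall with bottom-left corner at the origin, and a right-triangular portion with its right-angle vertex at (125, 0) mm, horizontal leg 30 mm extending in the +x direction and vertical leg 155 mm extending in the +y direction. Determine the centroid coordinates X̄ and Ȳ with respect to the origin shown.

rectangular portion: A = 125 × 155 = 19375.00, centroid at (62.50, 77.50).
triangular portion: A = ½·30·155 = 2325.00, centroid at (135.00, 51.67).
ΣA = 21700.00 mm², ΣAX̄ = 1524812.50 mm³, ΣAȲ = 1621687.50 mm³.
X̄ = 1524812.50/21700.00 = 70.27 mm; Ȳ = 1621687.50/21700.00 = 74.73 mm.

X̄ = 70.27 mm, Ȳ = 74.73 mm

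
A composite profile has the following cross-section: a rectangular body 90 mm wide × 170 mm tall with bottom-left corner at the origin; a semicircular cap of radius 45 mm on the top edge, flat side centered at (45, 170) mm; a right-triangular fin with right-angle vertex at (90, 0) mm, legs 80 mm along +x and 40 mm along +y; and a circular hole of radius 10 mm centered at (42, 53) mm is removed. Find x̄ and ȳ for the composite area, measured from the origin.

rectangular body: A = 90 × 170 = 15300.00, centroid at (45.00, 85.00).
semicircular top: A = ½π·45² = 3180.86, centroid at (45.00, 189.10).
triangular fin: A = ½·80·40 = 1600.00, centroid at (116.67, 13.33).
hole: A = −π·10² = -314.16, centroid at (42.00, 53.00).
ΣA = 19766.70 mm², ΣAx̄ = 1005110.79 mm³, ΣAȳ = 1906679.53 mm³.
x̄ = 1005110.79/19766.70 = 50.85 mm; ȳ = 1906679.53/19766.70 = 96.46 mm.

x̄ = 50.85 mm, ȳ = 96.46 mm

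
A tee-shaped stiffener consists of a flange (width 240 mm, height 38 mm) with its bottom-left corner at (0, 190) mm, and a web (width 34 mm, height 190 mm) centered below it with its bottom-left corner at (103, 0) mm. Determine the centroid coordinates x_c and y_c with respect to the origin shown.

web: A = 34 × 190 = 6460.00, centroid at (120.00, 95.00).
flange: A = 240 × 38 = 9120.00, centroid at (120.00, 209.00).
ΣA = 15580.00 mm²
ΣAx_c = (6460.00)(120.00) + (9120.00)(120.00) = 1869600.00 mm³
ΣAy_c = (6460.00)(95.00) + (9120.00)(209.00) = 2519780.00 mm³
x_c = 1869600.00 / 15580.00 = 120.00 mm
y_c = 2519780.00 / 15580.00 = 161.73 mm

x_c = 120.00 mm, y_c = 161.73 mm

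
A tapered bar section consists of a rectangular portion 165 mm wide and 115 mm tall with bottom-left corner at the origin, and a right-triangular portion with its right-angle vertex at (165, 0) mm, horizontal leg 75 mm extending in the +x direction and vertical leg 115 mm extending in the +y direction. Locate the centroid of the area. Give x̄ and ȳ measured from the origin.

x̄ = 102.41 mm, ȳ = 53.95 mm

rectangular portion: A = 165 × 115 = 18975.00, centroid at (82.50, 57.50).
triangular portion: A = ½·75·115 = 4312.50, centroid at (190.00, 38.33).
ΣA = 23287.50 mm², ΣAx̄ = 2384812.50 mm³, ΣAȳ = 1256375.00 mm³.
x̄ = 2384812.50/23287.50 = 102.41 mm; ȳ = 1256375.00/23287.50 = 53.95 mm.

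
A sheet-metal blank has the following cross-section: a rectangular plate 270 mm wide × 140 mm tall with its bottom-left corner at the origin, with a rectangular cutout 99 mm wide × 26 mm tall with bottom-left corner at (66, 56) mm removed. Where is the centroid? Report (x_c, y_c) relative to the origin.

Part | A | x̄ᵢ | ȳᵢ | A·x̄ᵢ | A·ȳᵢ
plate | 37800.00 | 135.00 | 70.00 | 5103000.00 | 2646000.00
hole | -2574.00 | 115.50 | 69.00 | -297297.00 | -177606.00
Σ | 35226.00 |  |  | 4805703.00 | 2468394.00
x_c = 4805703.00 / 35226.00 = 136.42 mm
y_c = 2468394.00 / 35226.00 = 70.07 mm

x_c = 136.42 mm, y_c = 70.07 mm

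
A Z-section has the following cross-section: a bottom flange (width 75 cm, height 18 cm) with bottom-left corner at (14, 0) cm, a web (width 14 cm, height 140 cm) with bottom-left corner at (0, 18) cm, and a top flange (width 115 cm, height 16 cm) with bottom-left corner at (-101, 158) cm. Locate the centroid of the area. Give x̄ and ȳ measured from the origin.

x̄ = 0.62 cm, ȳ = 95.16 cm

bottom flange: A = 75 × 18 = 1350.00, centroid at (51.50, 9.00).
web: A = 14 × 140 = 1960.00, centroid at (7.00, 88.00).
top flange: A = 115 × 16 = 1840.00, centroid at (-43.50, 166.00).
ΣA = 5150.00 cm²
ΣAx̄ = (1350.00)(51.50) + (1960.00)(7.00) + (1840.00)(-43.50) = 3205.00 cm³
ΣAȳ = (1350.00)(9.00) + (1960.00)(88.00) + (1840.00)(166.00) = 490070.00 cm³
x̄ = 3205.00 / 5150.00 = 0.62 cm
ȳ = 490070.00 / 5150.00 = 95.16 cm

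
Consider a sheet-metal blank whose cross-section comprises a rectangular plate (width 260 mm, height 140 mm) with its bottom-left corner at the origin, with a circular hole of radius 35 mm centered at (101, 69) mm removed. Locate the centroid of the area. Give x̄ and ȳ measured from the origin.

x̄ = 133.43 mm, ȳ = 70.12 mm

plate: A = 260 × 140 = 36400.00, centroid at (130.00, 70.00).
hole: A = −π·35² = -3848.45, centroid at (101.00, 69.00).
ΣA = 32551.55 mm²
ΣAx̄ = (36400.00)(130.00) + (-3848.45)(101.00) = 4343306.45 mm³
ΣAȳ = (36400.00)(70.00) + (-3848.45)(69.00) = 2282456.88 mm³
x̄ = 4343306.45 / 32551.55 = 133.43 mm
ȳ = 2282456.88 / 32551.55 = 70.12 mm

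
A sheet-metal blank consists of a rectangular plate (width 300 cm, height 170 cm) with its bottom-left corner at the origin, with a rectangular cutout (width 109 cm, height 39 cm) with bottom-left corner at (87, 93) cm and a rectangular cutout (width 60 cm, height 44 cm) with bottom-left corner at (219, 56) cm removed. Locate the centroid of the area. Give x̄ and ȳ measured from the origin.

plate: A = 300 × 170 = 51000.00, centroid at (150.00, 85.00).
hole 1: A = −(109 × 39) = -4251.00, centroid at (141.50, 112.50).
hole 2: A = −(60 × 44) = -2640.00, centroid at (249.00, 78.00).
ΣA = 44109.00 cm²
ΣAx̄ = (51000.00)(150.00) + (-4251.00)(141.50) + (-2640.00)(249.00) = 6391123.50 cm³
ΣAȳ = (51000.00)(85.00) + (-4251.00)(112.50) + (-2640.00)(78.00) = 3650842.50 cm³
x̄ = 6391123.50 / 44109.00 = 144.89 cm
ȳ = 3650842.50 / 44109.00 = 82.77 cm

x̄ = 144.89 cm, ȳ = 82.77 cm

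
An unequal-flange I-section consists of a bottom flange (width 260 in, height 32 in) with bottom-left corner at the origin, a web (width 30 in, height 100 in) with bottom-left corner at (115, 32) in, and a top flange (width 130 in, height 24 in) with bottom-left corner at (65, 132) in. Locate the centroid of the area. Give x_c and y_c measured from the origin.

x_c = 130.00 in, y_c = 57.37 in

Part | A | x̄ᵢ | ȳᵢ | A·x̄ᵢ | A·ȳᵢ
bottom flange | 8320.00 | 130.00 | 16.00 | 1081600.00 | 133120.00
web | 3000.00 | 130.00 | 82.00 | 390000.00 | 246000.00
top flange | 3120.00 | 130.00 | 144.00 | 405600.00 | 449280.00
Σ | 14440.00 |  |  | 1877200.00 | 828400.00
x_c = 1877200.00 / 14440.00 = 130.00 in
y_c = 828400.00 / 14440.00 = 57.37 in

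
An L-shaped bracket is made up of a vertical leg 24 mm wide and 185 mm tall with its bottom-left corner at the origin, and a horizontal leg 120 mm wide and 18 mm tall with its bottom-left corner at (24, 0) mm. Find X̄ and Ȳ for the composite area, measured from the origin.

X̄ = 35.56 mm, Ȳ = 65.17 mm

vertical leg: A = 24 × 185 = 4440.00, centroid at (12.00, 92.50).
horizontal leg: A = 120 × 18 = 2160.00, centroid at (84.00, 9.00).
ΣA = 6600.00 mm²
ΣAX̄ = (4440.00)(12.00) + (2160.00)(84.00) = 234720.00 mm³
ΣAȲ = (4440.00)(92.50) + (2160.00)(9.00) = 430140.00 mm³
X̄ = 234720.00 / 6600.00 = 35.56 mm
Ȳ = 430140.00 / 6600.00 = 65.17 mm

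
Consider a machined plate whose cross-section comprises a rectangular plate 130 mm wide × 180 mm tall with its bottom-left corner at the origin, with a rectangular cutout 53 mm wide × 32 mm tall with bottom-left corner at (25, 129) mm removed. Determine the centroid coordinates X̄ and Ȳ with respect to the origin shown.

X̄ = 66.05 mm, Ȳ = 85.70 mm

Part | A | x̄ᵢ | ȳᵢ | A·x̄ᵢ | A·ȳᵢ
plate | 23400.00 | 65.00 | 90.00 | 1521000.00 | 2106000.00
hole | -1696.00 | 51.50 | 145.00 | -87344.00 | -245920.00
Σ | 21704.00 |  |  | 1433656.00 | 1860080.00
X̄ = 1433656.00 / 21704.00 = 66.05 mm
Ȳ = 1860080.00 / 21704.00 = 85.70 mm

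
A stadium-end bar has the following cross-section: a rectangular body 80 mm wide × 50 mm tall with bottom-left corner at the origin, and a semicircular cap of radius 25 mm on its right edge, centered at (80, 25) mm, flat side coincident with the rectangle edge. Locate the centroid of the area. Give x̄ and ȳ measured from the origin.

x̄ = 49.97 mm, ȳ = 25.00 mm

Part | A | x̄ᵢ | ȳᵢ | A·x̄ᵢ | A·ȳᵢ
rectangular body | 4000.00 | 40.00 | 25.00 | 160000.00 | 100000.00
semicircular end | 981.75 | 90.61 | 25.00 | 88956.48 | 24543.69
Σ | 4981.75 |  |  | 248956.48 | 124543.69
x̄ = 248956.48 / 4981.75 = 49.97 mm
ȳ = 124543.69 / 4981.75 = 25.00 mm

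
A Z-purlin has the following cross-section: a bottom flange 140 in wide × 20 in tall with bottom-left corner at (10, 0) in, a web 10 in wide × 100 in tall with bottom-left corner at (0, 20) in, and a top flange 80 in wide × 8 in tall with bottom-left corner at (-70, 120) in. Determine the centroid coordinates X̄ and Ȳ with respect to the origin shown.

bottom flange: A = 140 × 20 = 2800.00, centroid at (80.00, 10.00).
web: A = 10 × 100 = 1000.00, centroid at (5.00, 70.00).
top flange: A = 80 × 8 = 640.00, centroid at (-30.00, 124.00).
ΣA = 4440.00 in²
ΣAX̄ = (2800.00)(80.00) + (1000.00)(5.00) + (640.00)(-30.00) = 209800.00 in³
ΣAȲ = (2800.00)(10.00) + (1000.00)(70.00) + (640.00)(124.00) = 177360.00 in³
X̄ = 209800.00 / 4440.00 = 47.25 in
Ȳ = 177360.00 / 4440.00 = 39.95 in

X̄ = 47.25 in, Ȳ = 39.95 in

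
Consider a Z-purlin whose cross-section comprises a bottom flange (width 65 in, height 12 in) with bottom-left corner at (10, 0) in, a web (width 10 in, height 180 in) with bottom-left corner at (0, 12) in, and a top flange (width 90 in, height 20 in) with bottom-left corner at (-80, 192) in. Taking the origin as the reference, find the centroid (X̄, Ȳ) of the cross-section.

X̄ = -4.76 in, Ȳ = 126.00 in

bottom flange: A = 65 × 12 = 780.00, centroid at (42.50, 6.00).
web: A = 10 × 180 = 1800.00, centroid at (5.00, 102.00).
top flange: A = 90 × 20 = 1800.00, centroid at (-35.00, 202.00).
ΣA = 4380.00 in²
ΣAX̄ = (780.00)(42.50) + (1800.00)(5.00) + (1800.00)(-35.00) = -20850.00 in³
ΣAȲ = (780.00)(6.00) + (1800.00)(102.00) + (1800.00)(202.00) = 551880.00 in³
X̄ = -20850.00 / 4380.00 = -4.76 in
Ȳ = 551880.00 / 4380.00 = 126.00 in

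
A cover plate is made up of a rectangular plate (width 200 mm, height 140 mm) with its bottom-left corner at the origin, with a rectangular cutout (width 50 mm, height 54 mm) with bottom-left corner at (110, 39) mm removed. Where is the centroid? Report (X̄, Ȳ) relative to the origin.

X̄ = 96.26 mm, Ȳ = 70.43 mm

Part | A | x̄ᵢ | ȳᵢ | A·x̄ᵢ | A·ȳᵢ
plate | 28000.00 | 100.00 | 70.00 | 2800000.00 | 1960000.00
hole | -2700.00 | 135.00 | 66.00 | -364500.00 | -178200.00
Σ | 25300.00 |  |  | 2435500.00 | 1781800.00
X̄ = 2435500.00 / 25300.00 = 96.26 mm
Ȳ = 1781800.00 / 25300.00 = 70.43 mm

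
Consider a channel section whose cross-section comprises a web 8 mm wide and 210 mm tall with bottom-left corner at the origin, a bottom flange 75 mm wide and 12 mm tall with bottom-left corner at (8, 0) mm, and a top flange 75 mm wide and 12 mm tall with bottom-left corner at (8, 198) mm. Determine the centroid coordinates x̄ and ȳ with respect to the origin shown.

Part | A | x̄ᵢ | ȳᵢ | A·x̄ᵢ | A·ȳᵢ
web | 1680.00 | 4.00 | 105.00 | 6720.00 | 176400.00
bottom flange | 900.00 | 45.50 | 6.00 | 40950.00 | 5400.00
top flange | 900.00 | 45.50 | 204.00 | 40950.00 | 183600.00
Σ | 3480.00 |  |  | 88620.00 | 365400.00
x̄ = 88620.00 / 3480.00 = 25.47 mm
ȳ = 365400.00 / 3480.00 = 105.00 mm

x̄ = 25.47 mm, ȳ = 105.00 mm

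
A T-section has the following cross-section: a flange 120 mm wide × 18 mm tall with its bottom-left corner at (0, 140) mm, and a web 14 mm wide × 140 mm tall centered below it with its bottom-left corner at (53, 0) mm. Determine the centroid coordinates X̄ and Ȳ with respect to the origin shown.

web: A = 14 × 140 = 1960.00, centroid at (60.00, 70.00).
flange: A = 120 × 18 = 2160.00, centroid at (60.00, 149.00).
ΣA = 4120.00 mm², ΣAX̄ = 247200.00 mm³, ΣAȲ = 459040.00 mm³.
X̄ = 247200.00/4120.00 = 60.00 mm; Ȳ = 459040.00/4120.00 = 111.42 mm.

X̄ = 60.00 mm, Ȳ = 111.42 mm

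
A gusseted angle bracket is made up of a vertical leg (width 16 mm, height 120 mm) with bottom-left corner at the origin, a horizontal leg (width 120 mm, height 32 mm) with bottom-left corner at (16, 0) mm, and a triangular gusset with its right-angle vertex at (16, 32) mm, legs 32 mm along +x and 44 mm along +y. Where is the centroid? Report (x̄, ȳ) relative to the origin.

vertical leg: A = 16 × 120 = 1920.00, centroid at (8.00, 60.00).
horizontal leg: A = 120 × 32 = 3840.00, centroid at (76.00, 16.00).
gusset: A = ½·32·44 = 704.00, centroid at (26.67, 46.67).
ΣA = 6464.00 mm²
ΣAx̄ = (1920.00)(8.00) + (3840.00)(76.00) + (704.00)(26.67) = 325973.33 mm³
ΣAȳ = (1920.00)(60.00) + (3840.00)(16.00) + (704.00)(46.67) = 209493.33 mm³
x̄ = 325973.33 / 6464.00 = 50.43 mm
ȳ = 209493.33 / 6464.00 = 32.41 mm

x̄ = 50.43 mm, ȳ = 32.41 mm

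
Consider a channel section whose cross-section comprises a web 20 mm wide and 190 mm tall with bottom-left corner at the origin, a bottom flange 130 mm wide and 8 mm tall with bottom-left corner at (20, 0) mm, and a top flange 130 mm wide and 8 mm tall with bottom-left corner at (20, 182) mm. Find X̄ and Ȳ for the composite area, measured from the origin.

X̄ = 36.53 mm, Ȳ = 95.00 mm

web: A = 20 × 190 = 3800.00, centroid at (10.00, 95.00).
bottom flange: A = 130 × 8 = 1040.00, centroid at (85.00, 4.00).
top flange: A = 130 × 8 = 1040.00, centroid at (85.00, 186.00).
ΣA = 5880.00 mm²
ΣAX̄ = (3800.00)(10.00) + (1040.00)(85.00) + (1040.00)(85.00) = 214800.00 mm³
ΣAȲ = (3800.00)(95.00) + (1040.00)(4.00) + (1040.00)(186.00) = 558600.00 mm³
X̄ = 214800.00 / 5880.00 = 36.53 mm
Ȳ = 558600.00 / 5880.00 = 95.00 mm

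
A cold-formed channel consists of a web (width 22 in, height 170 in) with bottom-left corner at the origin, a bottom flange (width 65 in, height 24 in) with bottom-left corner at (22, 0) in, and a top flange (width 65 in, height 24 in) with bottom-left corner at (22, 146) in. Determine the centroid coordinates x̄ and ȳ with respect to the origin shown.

web: A = 22 × 170 = 3740.00, centroid at (11.00, 85.00).
bottom flange: A = 65 × 24 = 1560.00, centroid at (54.50, 12.00).
top flange: A = 65 × 24 = 1560.00, centroid at (54.50, 158.00).
ΣA = 6860.00 in², ΣAx̄ = 211180.00 in³, ΣAȳ = 583100.00 in³.
x̄ = 211180.00/6860.00 = 30.78 in; ȳ = 583100.00/6860.00 = 85.00 in.

x̄ = 30.78 in, ȳ = 85.00 in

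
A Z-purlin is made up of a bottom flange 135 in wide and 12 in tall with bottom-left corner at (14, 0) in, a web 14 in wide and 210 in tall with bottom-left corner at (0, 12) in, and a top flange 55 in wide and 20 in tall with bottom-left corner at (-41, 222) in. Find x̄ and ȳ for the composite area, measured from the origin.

bottom flange: A = 135 × 12 = 1620.00, centroid at (81.50, 6.00).
web: A = 14 × 210 = 2940.00, centroid at (7.00, 117.00).
top flange: A = 55 × 20 = 1100.00, centroid at (-13.50, 232.00).
ΣA = 5660.00 in²
ΣAx̄ = (1620.00)(81.50) + (2940.00)(7.00) + (1100.00)(-13.50) = 137760.00 in³
ΣAȳ = (1620.00)(6.00) + (2940.00)(117.00) + (1100.00)(232.00) = 608900.00 in³
x̄ = 137760.00 / 5660.00 = 24.34 in
ȳ = 608900.00 / 5660.00 = 107.58 in

x̄ = 24.34 in, ȳ = 107.58 in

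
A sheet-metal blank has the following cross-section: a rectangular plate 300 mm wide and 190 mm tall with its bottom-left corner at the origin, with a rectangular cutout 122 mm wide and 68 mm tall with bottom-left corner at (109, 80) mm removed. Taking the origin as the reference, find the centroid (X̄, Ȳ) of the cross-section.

X̄ = 146.59 mm, Ȳ = 91.76 mm

plate: A = 300 × 190 = 57000.00, centroid at (150.00, 95.00).
hole: A = −(122 × 68) = -8296.00, centroid at (170.00, 114.00).
ΣA = 48704.00 mm², ΣAX̄ = 7139680.00 mm³, ΣAȲ = 4469256.00 mm³.
X̄ = 7139680.00/48704.00 = 146.59 mm; Ȳ = 4469256.00/48704.00 = 91.76 mm.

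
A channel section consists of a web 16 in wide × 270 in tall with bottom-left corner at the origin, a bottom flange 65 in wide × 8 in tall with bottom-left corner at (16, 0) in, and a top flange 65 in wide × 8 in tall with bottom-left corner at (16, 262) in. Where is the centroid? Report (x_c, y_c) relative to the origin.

Part | A | x̄ᵢ | ȳᵢ | A·x̄ᵢ | A·ȳᵢ
web | 4320.00 | 8.00 | 135.00 | 34560.00 | 583200.00
bottom flange | 520.00 | 48.50 | 4.00 | 25220.00 | 2080.00
top flange | 520.00 | 48.50 | 266.00 | 25220.00 | 138320.00
Σ | 5360.00 |  |  | 85000.00 | 723600.00
x_c = 85000.00 / 5360.00 = 15.86 in
y_c = 723600.00 / 5360.00 = 135.00 in

x_c = 15.86 in, y_c = 135.00 in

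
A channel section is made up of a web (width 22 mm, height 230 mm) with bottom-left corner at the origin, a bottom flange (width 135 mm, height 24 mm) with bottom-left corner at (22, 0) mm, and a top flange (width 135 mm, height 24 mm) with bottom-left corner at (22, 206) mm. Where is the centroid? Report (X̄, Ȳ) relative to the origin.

Part | A | x̄ᵢ | ȳᵢ | A·x̄ᵢ | A·ȳᵢ
web | 5060.00 | 11.00 | 115.00 | 55660.00 | 581900.00
bottom flange | 3240.00 | 89.50 | 12.00 | 289980.00 | 38880.00
top flange | 3240.00 | 89.50 | 218.00 | 289980.00 | 706320.00
Σ | 11540.00 |  |  | 635620.00 | 1327100.00
X̄ = 635620.00 / 11540.00 = 55.08 mm
Ȳ = 1327100.00 / 11540.00 = 115.00 mm

X̄ = 55.08 mm, Ȳ = 115.00 mm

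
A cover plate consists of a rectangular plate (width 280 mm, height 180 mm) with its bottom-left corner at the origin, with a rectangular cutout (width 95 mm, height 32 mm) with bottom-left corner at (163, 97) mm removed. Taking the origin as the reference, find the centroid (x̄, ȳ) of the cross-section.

x̄ = 135.47 mm, ȳ = 88.52 mm

plate: A = 280 × 180 = 50400.00, centroid at (140.00, 90.00).
hole: A = −(95 × 32) = -3040.00, centroid at (210.50, 113.00).
ΣA = 47360.00 mm², ΣAx̄ = 6416080.00 mm³, ΣAȳ = 4192480.00 mm³.
x̄ = 6416080.00/47360.00 = 135.47 mm; ȳ = 4192480.00/47360.00 = 88.52 mm.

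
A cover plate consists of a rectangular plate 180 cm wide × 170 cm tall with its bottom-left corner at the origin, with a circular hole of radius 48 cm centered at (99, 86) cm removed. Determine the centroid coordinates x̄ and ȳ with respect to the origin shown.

x̄ = 87.21 cm, ȳ = 84.69 cm

plate: A = 180 × 170 = 30600.00, centroid at (90.00, 85.00).
hole: A = −π·48² = -7238.23, centroid at (99.00, 86.00).
ΣA = 23361.77 cm²
ΣAx̄ = (30600.00)(90.00) + (-7238.23)(99.00) = 2037415.28 cm³
ΣAȳ = (30600.00)(85.00) + (-7238.23)(86.00) = 1978512.27 cm³
x̄ = 2037415.28 / 23361.77 = 87.21 cm
ȳ = 1978512.27 / 23361.77 = 84.69 cm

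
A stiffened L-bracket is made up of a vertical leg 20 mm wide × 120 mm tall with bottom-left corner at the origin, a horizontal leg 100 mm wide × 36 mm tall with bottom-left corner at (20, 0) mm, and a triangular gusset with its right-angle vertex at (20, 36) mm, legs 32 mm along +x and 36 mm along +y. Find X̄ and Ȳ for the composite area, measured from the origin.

X̄ = 44.66 mm, Ȳ = 35.96 mm

vertical leg: A = 20 × 120 = 2400.00, centroid at (10.00, 60.00).
horizontal leg: A = 100 × 36 = 3600.00, centroid at (70.00, 18.00).
gusset: A = ½·32·36 = 576.00, centroid at (30.67, 48.00).
ΣA = 6576.00 mm², ΣAX̄ = 293664.00 mm³, ΣAȲ = 236448.00 mm³.
X̄ = 293664.00/6576.00 = 44.66 mm; Ȳ = 236448.00/6576.00 = 35.96 mm.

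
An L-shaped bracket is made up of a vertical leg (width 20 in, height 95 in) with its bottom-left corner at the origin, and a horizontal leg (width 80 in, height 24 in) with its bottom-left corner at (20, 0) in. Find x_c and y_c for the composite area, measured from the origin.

Part | A | x̄ᵢ | ȳᵢ | A·x̄ᵢ | A·ȳᵢ
vertical leg | 1900.00 | 10.00 | 47.50 | 19000.00 | 90250.00
horizontal leg | 1920.00 | 60.00 | 12.00 | 115200.00 | 23040.00
Σ | 3820.00 |  |  | 134200.00 | 113290.00
x_c = 134200.00 / 3820.00 = 35.13 in
y_c = 113290.00 / 3820.00 = 29.66 in

x_c = 35.13 in, y_c = 29.66 in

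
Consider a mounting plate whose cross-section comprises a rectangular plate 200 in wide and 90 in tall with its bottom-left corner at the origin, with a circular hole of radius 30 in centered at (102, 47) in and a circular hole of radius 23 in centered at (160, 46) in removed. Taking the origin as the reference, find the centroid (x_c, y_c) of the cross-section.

plate: A = 200 × 90 = 18000.00, centroid at (100.00, 45.00).
hole 1: A = −π·30² = -2827.43, centroid at (102.00, 47.00).
hole 2: A = −π·23² = -1661.90, centroid at (160.00, 46.00).
ΣA = 13510.66 in²
ΣAx_c = (18000.00)(100.00) + (-2827.43)(102.00) + (-1661.90)(160.00) = 1245697.39 in³
ΣAy_c = (18000.00)(45.00) + (-2827.43)(47.00) + (-1661.90)(46.00) = 600663.12 in³
x_c = 1245697.39 / 13510.66 = 92.20 in
y_c = 600663.12 / 13510.66 = 44.46 in

x_c = 92.20 in, y_c = 44.46 in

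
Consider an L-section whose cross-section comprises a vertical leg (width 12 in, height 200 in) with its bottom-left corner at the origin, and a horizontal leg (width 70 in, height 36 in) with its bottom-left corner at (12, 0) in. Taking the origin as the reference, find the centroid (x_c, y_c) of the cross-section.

x_c = 27.00 in, y_c = 58.00 in

vertical leg: A = 12 × 200 = 2400.00, centroid at (6.00, 100.00).
horizontal leg: A = 70 × 36 = 2520.00, centroid at (47.00, 18.00).
ΣA = 4920.00 in², ΣAx_c = 132840.00 in³, ΣAy_c = 285360.00 in³.
x_c = 132840.00/4920.00 = 27.00 in; y_c = 285360.00/4920.00 = 58.00 in.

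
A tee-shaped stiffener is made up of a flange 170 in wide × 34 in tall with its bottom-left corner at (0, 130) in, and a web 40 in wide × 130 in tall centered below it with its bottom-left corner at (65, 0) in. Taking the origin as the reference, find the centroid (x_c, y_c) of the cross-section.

Part | A | x̄ᵢ | ȳᵢ | A·x̄ᵢ | A·ȳᵢ
web | 5200.00 | 85.00 | 65.00 | 442000.00 | 338000.00
flange | 5780.00 | 85.00 | 147.00 | 491300.00 | 849660.00
Σ | 10980.00 |  |  | 933300.00 | 1187660.00
x_c = 933300.00 / 10980.00 = 85.00 in
y_c = 1187660.00 / 10980.00 = 108.17 in

x_c = 85.00 in, y_c = 108.17 in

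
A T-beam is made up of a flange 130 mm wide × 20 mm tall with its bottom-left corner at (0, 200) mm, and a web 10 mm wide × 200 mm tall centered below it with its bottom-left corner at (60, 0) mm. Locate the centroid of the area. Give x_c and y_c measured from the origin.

web: A = 10 × 200 = 2000.00, centroid at (65.00, 100.00).
flange: A = 130 × 20 = 2600.00, centroid at (65.00, 210.00).
ΣA = 4600.00 mm²
ΣAx_c = (2000.00)(65.00) + (2600.00)(65.00) = 299000.00 mm³
ΣAy_c = (2000.00)(100.00) + (2600.00)(210.00) = 746000.00 mm³
x_c = 299000.00 / 4600.00 = 65.00 mm
y_c = 746000.00 / 4600.00 = 162.17 mm

x_c = 65.00 mm, y_c = 162.17 mm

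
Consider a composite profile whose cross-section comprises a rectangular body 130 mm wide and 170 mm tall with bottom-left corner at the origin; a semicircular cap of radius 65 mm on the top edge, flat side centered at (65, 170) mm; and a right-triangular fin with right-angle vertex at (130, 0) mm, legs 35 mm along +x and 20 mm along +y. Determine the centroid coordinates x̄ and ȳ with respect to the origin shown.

x̄ = 65.92 mm, ȳ = 109.75 mm

Part | A | x̄ᵢ | ȳᵢ | A·x̄ᵢ | A·ȳᵢ
rectangular body | 22100.00 | 65.00 | 85.00 | 1436500.00 | 1878500.00
semicircular top | 6636.61 | 65.00 | 197.59 | 431379.94 | 1311307.80
triangular fin | 350.00 | 141.67 | 6.67 | 49583.33 | 2333.33
Σ | 29086.61 |  |  | 1917463.27 | 3192141.13
x̄ = 1917463.27 / 29086.61 = 65.92 mm
ȳ = 3192141.13 / 29086.61 = 109.75 mm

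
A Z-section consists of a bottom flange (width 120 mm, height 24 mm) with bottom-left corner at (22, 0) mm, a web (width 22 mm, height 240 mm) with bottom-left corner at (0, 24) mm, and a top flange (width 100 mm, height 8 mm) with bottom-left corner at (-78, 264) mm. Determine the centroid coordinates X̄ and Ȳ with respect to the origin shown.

Part | A | x̄ᵢ | ȳᵢ | A·x̄ᵢ | A·ȳᵢ
bottom flange | 2880.00 | 82.00 | 12.00 | 236160.00 | 34560.00
web | 5280.00 | 11.00 | 144.00 | 58080.00 | 760320.00
top flange | 800.00 | -28.00 | 268.00 | -22400.00 | 214400.00
Σ | 8960.00 |  |  | 271840.00 | 1009280.00
X̄ = 271840.00 / 8960.00 = 30.34 mm
Ȳ = 1009280.00 / 8960.00 = 112.64 mm

X̄ = 30.34 mm, Ȳ = 112.64 mm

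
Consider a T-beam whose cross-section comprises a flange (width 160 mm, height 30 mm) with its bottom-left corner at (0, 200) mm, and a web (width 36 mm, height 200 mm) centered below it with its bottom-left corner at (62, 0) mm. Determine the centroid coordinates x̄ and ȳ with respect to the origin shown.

x̄ = 80.00 mm, ȳ = 146.00 mm

Part | A | x̄ᵢ | ȳᵢ | A·x̄ᵢ | A·ȳᵢ
web | 7200.00 | 80.00 | 100.00 | 576000.00 | 720000.00
flange | 4800.00 | 80.00 | 215.00 | 384000.00 | 1032000.00
Σ | 12000.00 |  |  | 960000.00 | 1752000.00
x̄ = 960000.00 / 12000.00 = 80.00 mm
ȳ = 1752000.00 / 12000.00 = 146.00 mm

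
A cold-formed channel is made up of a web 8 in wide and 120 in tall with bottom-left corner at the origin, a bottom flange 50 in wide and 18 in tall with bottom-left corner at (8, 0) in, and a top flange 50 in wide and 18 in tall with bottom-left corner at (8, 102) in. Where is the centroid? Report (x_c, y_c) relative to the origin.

web: A = 8 × 120 = 960.00, centroid at (4.00, 60.00).
bottom flange: A = 50 × 18 = 900.00, centroid at (33.00, 9.00).
top flange: A = 50 × 18 = 900.00, centroid at (33.00, 111.00).
ΣA = 2760.00 in², ΣAx_c = 63240.00 in³, ΣAy_c = 165600.00 in³.
x_c = 63240.00/2760.00 = 22.91 in; y_c = 165600.00/2760.00 = 60.00 in.

x_c = 22.91 in, y_c = 60.00 in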